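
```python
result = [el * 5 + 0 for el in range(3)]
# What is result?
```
Trace:
  el=0
  el=1
  el=2
  result=[0, 5, 10]

Final answer: [0, 5, 10]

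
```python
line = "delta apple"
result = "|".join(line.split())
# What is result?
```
Trace:
  line='delta apple'
  line='delta apple', result='delta|apple'

Final answer: 'delta|apple'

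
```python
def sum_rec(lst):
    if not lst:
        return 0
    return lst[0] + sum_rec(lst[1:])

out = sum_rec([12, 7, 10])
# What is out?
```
Call trace:
sum_rec(lst=[12, 7, 10])
  sum_rec(lst=[7, 10])
    sum_rec(lst=[10])
      sum_rec(lst=[])
      -> return 0
    -> return 10
  -> return 17
-> return 29

Final answer: 29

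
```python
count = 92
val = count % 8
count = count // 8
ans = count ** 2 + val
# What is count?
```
Trace:
  count=92
  count=92, val=4
  count=11, val=4
  count=11, val=4, ans=125

Final answer: 11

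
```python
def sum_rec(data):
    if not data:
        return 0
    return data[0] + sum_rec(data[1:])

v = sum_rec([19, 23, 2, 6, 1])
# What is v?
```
Call trace:
sum_rec(data=[19, 23, 2, 6, 1])
  sum_rec(data=[23, 2, 6, 1])
    sum_rec(data=[2, 6, 1])
      sum_rec(data=[6, 1])
        sum_rec(data=[1])
          sum_rec(data=[])
          -> return 0
        -> return 1
      -> return 7
    -> return 9
  -> return 32
-> return 51

Final answer: 51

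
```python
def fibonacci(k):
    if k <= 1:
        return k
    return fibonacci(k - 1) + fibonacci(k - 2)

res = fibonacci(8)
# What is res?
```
Call trace (a repeated sub-call is expanded the first time; later identical calls just restate its return value):
fibonacci(k=8)
  fibonacci(k=7)
    fibonacci(k=6)
      fibonacci(k=5)
        fibonacci(k=4)
          fibonacci(k=3)
            fibonacci(k=2)
              fibonacci(k=1)
              -> return 1
              fibonacci(k=0)
              -> return 0
            -> return 1
            fibonacci(k=1)
            -> return 1
          -> return 2
          fibonacci(k=2) -> return 1  (same call as traced above)
        -> return 3
        fibonacci(k=3) -> return 2  (same call as traced above)
      -> return 5
      fibonacci(k=4) -> return 3  (same call as traced above)
    -> return 8
    fibonacci(k=5) -> return 5  (same call as traced above)
  -> return 13
  fibonacci(k=6) -> return 8  (same call as traced above)
-> return 21

Final answer: 21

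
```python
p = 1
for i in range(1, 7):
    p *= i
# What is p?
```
Trace:
  p=1
  p=1, i=1
  p=2, i=2
  p=6, i=3
  p=24, i=4
  p=120, i=5
  p=720, i=6

Final answer: 720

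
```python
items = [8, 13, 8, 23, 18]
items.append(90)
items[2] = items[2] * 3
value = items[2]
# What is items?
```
Trace:
  items=[8, 13, 8, 23, 18]
  items=[8, 13, 8, 23, 18, 90]
  items=[8, 13, 24, 23, 18, 90]
  items=[8, 13, 24, 23, 18, 90], value=24

Final answer: [8, 13, 24, 23, 18, 90]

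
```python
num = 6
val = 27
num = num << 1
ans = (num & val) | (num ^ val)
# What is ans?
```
Trace:
  num=6
  num=6, val=27
  num=12, val=27
  num=12, val=27, ans=31

Final answer: 31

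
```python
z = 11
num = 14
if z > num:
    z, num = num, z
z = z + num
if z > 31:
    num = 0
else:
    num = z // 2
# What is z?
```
Trace:
  z=11
  z=11, num=14
  z=11, num=14
  z=25, num=14
  z=25, num=12

Final answer: 25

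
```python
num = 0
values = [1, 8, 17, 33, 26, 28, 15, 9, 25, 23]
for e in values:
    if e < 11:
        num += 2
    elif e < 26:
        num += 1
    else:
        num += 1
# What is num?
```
Trace:
  num=0
  num=2, e=1
  num=4, e=8
  num=5, e=17
  num=6, e=33
  num=7, e=26
  num=8, e=28
  num=9, e=15
  num=11, e=9
  num=12, e=25
  num=13, e=23

Final answer: 13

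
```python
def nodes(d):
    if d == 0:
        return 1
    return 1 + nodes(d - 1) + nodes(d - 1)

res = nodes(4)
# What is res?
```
Call trace (a repeated sub-call is expanded the first time; later identical calls just restate its return value):
nodes(d=4)
  nodes(d=3)
    nodes(d=2)
      nodes(d=1)
        nodes(d=0)
        -> return 1
        nodes(d=0)
        -> return 1
      -> return 3
      nodes(d=1) -> return 3  (same call as traced above)
    -> return 7
    nodes(d=2) -> return 7  (same call as traced above)
  -> return 15
  nodes(d=3) -> return 15  (same call as traced above)
-> return 31

Final answer: 31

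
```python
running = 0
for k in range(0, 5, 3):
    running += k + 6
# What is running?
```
Trace:
  running=0
  running=6, k=0
  running=15, k=3

Final answer: 15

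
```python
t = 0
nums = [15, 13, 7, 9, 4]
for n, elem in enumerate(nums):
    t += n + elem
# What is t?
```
Trace:
  t=0
  t=15, n=0, elem=15
  t=29, n=1, elem=13
  t=38, n=2, elem=7
  t=50, n=3, elem=9
  t=58, n=4, elem=4

Final answer: 58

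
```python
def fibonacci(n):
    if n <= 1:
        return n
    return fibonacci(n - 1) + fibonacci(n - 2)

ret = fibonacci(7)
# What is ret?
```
Call trace (a repeated sub-call is expanded the first time; later identical calls just restate its return value):
fibonacci(n=7)
  fibonacci(n=6)
    fibonacci(n=5)
      fibonacci(n=4)
        fibonacci(n=3)
          fibonacci(n=2)
            fibonacci(n=1)
            -> return 1
            fibonacci(n=0)
            -> return 0
          -> return 1
          fibonacci(n=1)
          -> return 1
        -> return 2
        fibonacci(n=2) -> return 1  (same call as traced above)
      -> return 3
      fibonacci(n=3) -> return 2  (same call as traced above)
    -> return 5
    fibonacci(n=4) -> return 3  (same call as traced above)
  -> return 8
  fibonacci(n=5) -> return 5  (same call as traced above)
-> return 13

Final answer: 13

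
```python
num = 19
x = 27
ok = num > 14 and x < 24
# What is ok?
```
Trace:
  num=19
  num=19, x=27
  num=19, x=27, ok=False

Final answer: False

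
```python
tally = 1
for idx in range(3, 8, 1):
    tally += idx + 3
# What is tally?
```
Trace:
  tally=1
  tally=7, idx=3
  tally=14, idx=4
  tally=22, idx=5
  tally=31, idx=6
  tally=41, idx=7

Final answer: 41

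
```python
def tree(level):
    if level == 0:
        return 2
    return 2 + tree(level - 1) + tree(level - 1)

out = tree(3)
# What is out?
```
Call trace (a repeated sub-call is expanded the first time; later identical calls just restate its return value):
tree(level=3)
  tree(level=2)
    tree(level=1)
      tree(level=0)
      -> return 2
      tree(level=0)
      -> return 2
    -> return 6
    tree(level=1) -> return 6  (same call as traced above)
  -> return 14
  tree(level=2) -> return 14  (same call as traced above)
-> return 30

Final answer: 30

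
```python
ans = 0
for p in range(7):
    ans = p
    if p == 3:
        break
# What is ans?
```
Trace:
  ans=0
  ans=0, p=0
  ans=1, p=1
  ans=2, p=2
  ans=3, p=3

Final answer: 3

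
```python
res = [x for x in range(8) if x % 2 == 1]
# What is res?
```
Trace:
  x=0
  x=1
  x=2
  x=3
  x=4
  x=5
  x=6
  x=7
  res=[1, 3, 5, 7]

Final answer: [1, 3, 5, 7]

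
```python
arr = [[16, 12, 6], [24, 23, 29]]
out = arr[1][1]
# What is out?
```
Trace:
  arr=[[16, 12, 6], [24, 23, 29]]
  arr=[[16, 12, 6], [24, 23, 29]], out=23

Final answer: 23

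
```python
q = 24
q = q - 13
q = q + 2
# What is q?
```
Trace:
  q=24
  q=11
  q=13

Final answer: 13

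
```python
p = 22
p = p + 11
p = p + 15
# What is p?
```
Trace:
  p=22
  p=33
  p=48

Final answer: 48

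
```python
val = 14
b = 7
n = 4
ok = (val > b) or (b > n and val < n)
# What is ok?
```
Trace:
  val=14
  val=14, b=7
  val=14, b=7, n=4
  val=14, b=7, n=4, ok=True

Final answer: True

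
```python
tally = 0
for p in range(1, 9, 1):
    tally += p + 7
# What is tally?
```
Trace:
  tally=0
  tally=8, p=1
  tally=17, p=2
  tally=27, p=3
  tally=38, p=4
  tally=50, p=5
  tally=63, p=6
  tally=77, p=7
  tally=92, p=8

Final answer: 92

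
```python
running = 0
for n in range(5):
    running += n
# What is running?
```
Trace:
  running=0
  running=0, n=0
  running=1, n=1
  running=3, n=2
  running=6, n=3
  running=10, n=4

Final answer: 10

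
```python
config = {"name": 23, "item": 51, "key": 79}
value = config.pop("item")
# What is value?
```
Trace:
  config={'name': 23, 'item': 51, 'key': 79}
  config={'name': 23, 'key': 79}, value=51

Final answer: 51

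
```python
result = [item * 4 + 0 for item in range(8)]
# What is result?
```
Trace:
  item=0
  item=1
  item=2
  item=3
  item=4
  item=5
  item=6
  item=7
  result=[0, 4, 8, 12, 16, 20, 24, 28]

Final answer: [0, 4, 8, 12, 16, 20, 24, 28]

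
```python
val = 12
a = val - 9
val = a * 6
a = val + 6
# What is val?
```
Trace:
  val=12
  val=12, a=3
  val=18, a=3
  val=18, a=24

Final answer: 18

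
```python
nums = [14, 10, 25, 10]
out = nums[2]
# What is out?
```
Trace:
  nums=[14, 10, 25, 10]
  nums=[14, 10, 25, 10], out=25

Final answer: 25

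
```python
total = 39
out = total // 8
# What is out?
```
Trace:
  total=39
  total=39, out=4

Final answer: 4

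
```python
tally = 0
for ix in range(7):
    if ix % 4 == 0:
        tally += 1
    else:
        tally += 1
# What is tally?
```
Trace:
  tally=0
  tally=1, ix=0
  tally=2, ix=1
  tally=3, ix=2
  tally=4, ix=3
  tally=5, ix=4
  tally=6, ix=5
  tally=7, ix=6

Final answer: 7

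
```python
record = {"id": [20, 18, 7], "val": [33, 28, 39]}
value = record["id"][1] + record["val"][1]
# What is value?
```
Trace:
  record={'id': [20, 18, 7], 'val': [33, 28, 39]}
  record={'id': [20, 18, 7], 'val': [33, 28, 39]}, value=46

Final answer: 46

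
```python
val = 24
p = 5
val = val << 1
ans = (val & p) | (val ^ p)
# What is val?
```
Trace:
  val=24
  val=24, p=5
  val=48, p=5
  val=48, p=5, ans=53

Final answer: 48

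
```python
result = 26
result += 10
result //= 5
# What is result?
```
Trace:
  result=26
  result=36
  result=7

Final answer: 7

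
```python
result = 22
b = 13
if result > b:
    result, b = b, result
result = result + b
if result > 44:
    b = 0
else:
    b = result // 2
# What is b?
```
Trace:
  result=22
  result=22, b=13
  result=13, b=22
  result=35, b=22
  result=35, b=17

Final answer: 17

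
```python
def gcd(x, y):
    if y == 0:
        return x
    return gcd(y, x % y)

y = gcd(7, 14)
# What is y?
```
Call trace:
gcd(x=7, y=14)
  gcd(x=14, y=7)
    gcd(x=7, y=0)
    -> return 7
  -> return 7
-> return 7

Final answer: 7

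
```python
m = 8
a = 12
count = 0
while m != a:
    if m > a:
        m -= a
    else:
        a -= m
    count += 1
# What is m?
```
Trace:
  m=8
  m=8, a=12
  m=8, a=12, count=0
  m=8, a=4, count=1
  m=4, a=4, count=2

Final answer: 4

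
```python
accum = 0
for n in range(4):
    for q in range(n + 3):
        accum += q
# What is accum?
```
Trace:
  accum=0
  accum=0, n=0, q=0
  accum=1, n=0, q=1
  accum=3, n=0, q=2
  accum=3, n=1, q=0
  accum=4, n=1, q=1
  accum=6, n=1, q=2
  accum=9, n=1, q=3
  accum=9, n=2, q=0
  accum=10, n=2, q=1
  accum=12, n=2, q=2
  accum=15, n=2, q=3
  accum=19, n=2, q=4
  accum=19, n=3, q=0
  accum=20, n=3, q=1
  accum=22, n=3, q=2
  accum=25, n=3, q=3
  accum=29, n=3, q=4
  accum=34, n=3, q=5

Final answer: 34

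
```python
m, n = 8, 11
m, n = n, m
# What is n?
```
Trace:
  m=8, n=11
  m=11, n=8

Final answer: 8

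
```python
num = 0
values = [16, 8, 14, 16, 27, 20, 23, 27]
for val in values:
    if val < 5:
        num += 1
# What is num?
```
Trace:
  num=0
  num=0, val=16
  num=0, val=8
  num=0, val=14
  num=0, val=16
  num=0, val=27
  num=0, val=20
  num=0, val=23
  num=0, val=27

Final answer: 0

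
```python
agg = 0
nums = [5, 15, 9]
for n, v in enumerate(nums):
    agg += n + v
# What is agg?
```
Trace:
  agg=0
  agg=5, n=0, v=5
  agg=21, n=1, v=15
  agg=32, n=2, v=9

Final answer: 32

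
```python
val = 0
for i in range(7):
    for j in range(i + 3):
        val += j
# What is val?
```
Trace:
  val=0
  val=0, i=0, j=0
  val=1, i=0, j=1
  val=3, i=0, j=2
  val=3, i=1, j=0
  val=4, i=1, j=1
  val=6, i=1, j=2
  val=9, i=1, j=3
  val=9, i=2, j=0
  val=10, i=2, j=1
  val=12, i=2, j=2
  val=15, i=2, j=3
  val=19, i=2, j=4
  val=19, i=3, j=0
  val=20, i=3, j=1
  val=22, i=3, j=2
  val=25, i=3, j=3
  val=29, i=3, j=4
  val=34, i=3, j=5
  val=34, i=4, j=0
  val=35, i=4, j=1
  val=37, i=4, j=2
  val=40, i=4, j=3
  val=44, i=4, j=4
  val=49, i=4, j=5
  val=55, i=4, j=6
  val=55, i=5, j=0
  val=56, i=5, j=1
  val=58, i=5, j=2
  val=61, i=5, j=3
  val=65, i=5, j=4
  val=70, i=5, j=5
  val=76, i=5, j=6
  val=83, i=5, j=7
  val=83, i=6, j=0
  val=84, i=6, j=1
  val=86, i=6, j=2
  val=89, i=6, j=3
  val=93, i=6, j=4
  val=98, i=6, j=5
  val=104, i=6, j=6
  val=111, i=6, j=7
  val=119, i=6, j=8

Final answer: 119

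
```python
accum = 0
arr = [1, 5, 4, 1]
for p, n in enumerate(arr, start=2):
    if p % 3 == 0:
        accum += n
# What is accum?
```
Trace:
  accum=0
  accum=0, p=2, n=1
  accum=5, p=3, n=5
  accum=5, p=4, n=4
  accum=5, p=5, n=1

Final answer: 5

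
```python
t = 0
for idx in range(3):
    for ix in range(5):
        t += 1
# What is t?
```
Trace:
  t=0
  t=1, idx=0, ix=0
  t=2, idx=0, ix=1
  t=3, idx=0, ix=2
  t=4, idx=0, ix=3
  t=5, idx=0, ix=4
  t=6, idx=1, ix=0
  t=7, idx=1, ix=1
  t=8, idx=1, ix=2
  t=9, idx=1, ix=3
  t=10, idx=1, ix=4
  t=11, idx=2, ix=0
  t=12, idx=2, ix=1
  t=13, idx=2, ix=2
  t=14, idx=2, ix=3
  t=15, idx=2, ix=4

Final answer: 15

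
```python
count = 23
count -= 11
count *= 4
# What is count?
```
Trace:
  count=23
  count=12
  count=48

Final answer: 48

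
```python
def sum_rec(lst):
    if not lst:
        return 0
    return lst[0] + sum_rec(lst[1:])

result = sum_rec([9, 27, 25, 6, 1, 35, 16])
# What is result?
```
Call trace:
sum_rec(lst=[9, 27, 25, 6, 1, 35, 16])
  sum_rec(lst=[27, 25, 6, 1, 35, 16])
    sum_rec(lst=[25, 6, 1, 35, 16])
      sum_rec(lst=[6, 1, 35, 16])
        sum_rec(lst=[1, 35, 16])
          sum_rec(lst=[35, 16])
            sum_rec(lst=[16])
              sum_rec(lst=[])
              -> return 0
            -> return 16
          -> return 51
        -> return 52
      -> return 58
    -> return 83
  -> return 110
-> return 119

Final answer: 119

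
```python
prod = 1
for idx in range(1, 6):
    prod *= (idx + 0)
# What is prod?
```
Trace:
  prod=1
  prod=1, idx=1
  prod=2, idx=2
  prod=6, idx=3
  prod=24, idx=4
  prod=120, idx=5

Final answer: 120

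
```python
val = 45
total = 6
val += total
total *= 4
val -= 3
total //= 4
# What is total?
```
Trace:
  val=45
  val=45, total=6
  val=51, total=6
  val=51, total=24
  val=48, total=24
  val=48, total=6

Final answer: 6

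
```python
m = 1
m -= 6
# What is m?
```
Trace:
  m=1
  m=-5

Final answer: -5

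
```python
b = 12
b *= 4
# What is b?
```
Trace:
  b=12
  b=48

Final answer: 48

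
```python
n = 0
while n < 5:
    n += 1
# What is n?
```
Trace:
  n=0
  n=1
  n=2
  n=3
  n=4
  n=5

Final answer: 5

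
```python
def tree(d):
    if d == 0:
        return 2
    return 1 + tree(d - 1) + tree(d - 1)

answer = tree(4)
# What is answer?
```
Call trace (a repeated sub-call is expanded the first time; later identical calls just restate its return value):
tree(d=4)
  tree(d=3)
    tree(d=2)
      tree(d=1)
        tree(d=0)
        -> return 2
        tree(d=0)
        -> return 2
      -> return 5
      tree(d=1) -> return 5  (same call as traced above)
    -> return 11
    tree(d=2) -> return 11  (same call as traced above)
  -> return 23
  tree(d=3) -> return 23  (same call as traced above)
-> return 47

Final answer: 47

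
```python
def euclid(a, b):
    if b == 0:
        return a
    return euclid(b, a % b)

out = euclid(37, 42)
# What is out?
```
Call trace:
euclid(a=37, b=42)
  euclid(a=42, b=37)
    euclid(a=37, b=5)
      euclid(a=5, b=2)
        euclid(a=2, b=1)
          euclid(a=1, b=0)
          -> return 1
        -> return 1
      -> return 1
    -> return 1
  -> return 1
-> return 1

Final answer: 1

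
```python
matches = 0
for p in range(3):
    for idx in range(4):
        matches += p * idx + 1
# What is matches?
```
Trace:
  matches=0
  matches=1, p=0, idx=0
  matches=2, p=0, idx=1
  matches=3, p=0, idx=2
  matches=4, p=0, idx=3
  matches=5, p=1, idx=0
  matches=7, p=1, idx=1
  matches=10, p=1, idx=2
  matches=14, p=1, idx=3
  matches=15, p=2, idx=0
  matches=18, p=2, idx=1
  matches=23, p=2, idx=2
  matches=30, p=2, idx=3

Final answer: 30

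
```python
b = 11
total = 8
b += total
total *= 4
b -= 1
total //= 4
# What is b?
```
Trace:
  b=11
  b=11, total=8
  b=19, total=8
  b=19, total=32
  b=18, total=32
  b=18, total=8

Final answer: 18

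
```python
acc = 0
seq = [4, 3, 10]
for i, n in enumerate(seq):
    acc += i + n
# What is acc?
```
Trace:
  acc=0
  acc=4, i=0, n=4
  acc=8, i=1, n=3
  acc=20, i=2, n=10

Final answer: 20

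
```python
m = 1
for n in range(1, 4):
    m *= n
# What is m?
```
Trace:
  m=1
  m=1, n=1
  m=2, n=2
  m=6, n=3

Final answer: 6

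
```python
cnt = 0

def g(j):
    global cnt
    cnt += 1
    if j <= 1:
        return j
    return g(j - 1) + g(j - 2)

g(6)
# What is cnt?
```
Call trace (a repeated sub-call is expanded the first time; later identical calls just restate its return value):
g(j=6)
  g(j=5)
    g(j=4)
      g(j=3)
        g(j=2)
          g(j=1)
          -> return 1
          g(j=0)
          -> return 0
        -> return 1
        g(j=1)
        -> return 1
      -> return 2
      g(j=2) -> return 1  (same call as traced above)
    -> return 3
    g(j=3) -> return 2  (same call as traced above)
  -> return 5
  g(j=4) -> return 3  (same call as traced above)
-> return 8

cnt is incremented once per call, so count the calls in each subtree. Let C(j) = number of calls made by g(j).
C(0) = C(1) = 1 (base case, no recursion); C(j) = 1 + C(j - 1) + C(j - 2) otherwise.
C(2) = 1 + C(1) + C(0) = 1 + 1 + 1 = 3
C(3) = 1 + C(2) + C(1) = 1 + 3 + 1 = 5
C(4) = 1 + C(3) + C(2) = 1 + 5 + 3 = 9
C(5) = 1 + C(4) + C(3) = 1 + 9 + 5 = 15
C(6) = 1 + C(5) + C(4) = 1 + 15 + 9 = 25
cnt = C(6) = 25

Final answer: 25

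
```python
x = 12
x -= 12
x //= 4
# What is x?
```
Trace:
  x=12
  x=0
  x=0

Final answer: 0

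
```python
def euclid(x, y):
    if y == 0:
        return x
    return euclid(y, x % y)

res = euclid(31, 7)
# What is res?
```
Call trace:
euclid(x=31, y=7)
  euclid(x=7, y=3)
    euclid(x=3, y=1)
      euclid(x=1, y=0)
      -> return 1
    -> return 1
  -> return 1
-> return 1

Final answer: 1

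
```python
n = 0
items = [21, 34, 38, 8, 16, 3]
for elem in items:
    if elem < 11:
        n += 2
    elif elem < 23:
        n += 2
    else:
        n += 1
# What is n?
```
Trace:
  n=0
  n=2, elem=21
  n=3, elem=34
  n=4, elem=38
  n=6, elem=8
  n=8, elem=16
  n=10, elem=3

Final answer: 10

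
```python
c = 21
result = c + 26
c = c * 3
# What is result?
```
Trace:
  c=21
  c=21, result=47
  c=63, result=47

Final answer: 47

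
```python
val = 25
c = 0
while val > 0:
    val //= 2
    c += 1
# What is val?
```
Trace:
  val=25
  val=25, c=0
  val=12, c=1
  val=6, c=2
  val=3, c=3
  val=1, c=4
  val=0, c=5

Final answer: 0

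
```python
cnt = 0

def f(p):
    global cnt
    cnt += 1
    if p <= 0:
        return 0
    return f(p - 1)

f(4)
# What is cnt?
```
Call trace:
f(p=4)
  f(p=3)
    f(p=2)
      f(p=1)
        f(p=0)
        -> return 0
      -> return 0
    -> return 0
  -> return 0
-> return 0

cnt is incremented once per call. f is entered once for each p = 4, 3, 2, 1, 0 (the p <= 0 call returns without recursing), i.e. 4 + 1 calls.
cnt = 5

Final answer: 5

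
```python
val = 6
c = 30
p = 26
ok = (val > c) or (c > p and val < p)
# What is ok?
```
Trace:
  val=6
  val=6, c=30
  val=6, c=30, p=26
  val=6, c=30, p=26, ok=True

Final answer: True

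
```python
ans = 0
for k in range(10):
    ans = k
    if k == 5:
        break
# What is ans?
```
Trace:
  ans=0
  ans=0, k=0
  ans=1, k=1
  ans=2, k=2
  ans=3, k=3
  ans=4, k=4
  ans=5, k=5

Final answer: 5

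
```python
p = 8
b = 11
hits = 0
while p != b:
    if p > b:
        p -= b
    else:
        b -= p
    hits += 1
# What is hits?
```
Trace:
  p=8
  p=8, b=11
  p=8, b=11, hits=0
  p=8, b=3, hits=1
  p=5, b=3, hits=2
  p=2, b=3, hits=3
  p=2, b=1, hits=4
  p=1, b=1, hits=5

Final answer: 5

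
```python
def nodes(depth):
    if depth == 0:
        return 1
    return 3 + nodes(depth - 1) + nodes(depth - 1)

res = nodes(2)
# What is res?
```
Call trace (a repeated sub-call is expanded the first time; later identical calls just restate its return value):
nodes(depth=2)
  nodes(depth=1)
    nodes(depth=0)
    -> return 1
    nodes(depth=0)
    -> return 1
  -> return 5
  nodes(depth=1) -> return 5  (same call as traced above)
-> return 13

Final answer: 13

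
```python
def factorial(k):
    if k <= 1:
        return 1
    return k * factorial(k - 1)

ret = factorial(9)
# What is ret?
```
Call trace:
factorial(k=9)
  factorial(k=8)
    factorial(k=7)
      factorial(k=6)
        factorial(k=5)
          factorial(k=4)
            factorial(k=3)
              factorial(k=2)
                factorial(k=1)
                -> return 1
              -> return 2
            -> return 6
          -> return 24
        -> return 120
      -> return 720
    -> return 5040
  -> return 40320
-> return 362880

Final answer: 362880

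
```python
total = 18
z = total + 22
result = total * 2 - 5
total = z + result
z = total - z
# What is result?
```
Trace:
  total=18
  total=18, z=40
  total=18, z=40, result=31
  total=71, z=40, result=31
  total=71, z=31, result=31

Final answer: 31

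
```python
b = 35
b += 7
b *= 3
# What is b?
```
Trace:
  b=35
  b=42
  b=126

Final answer: 126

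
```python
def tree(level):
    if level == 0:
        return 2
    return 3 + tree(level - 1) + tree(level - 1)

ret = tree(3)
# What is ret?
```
Call trace (a repeated sub-call is expanded the first time; later identical calls just restate its return value):
tree(level=3)
  tree(level=2)
    tree(level=1)
      tree(level=0)
      -> return 2
      tree(level=0)
      -> return 2
    -> return 7
    tree(level=1) -> return 7  (same call as traced above)
  -> return 17
  tree(level=2) -> return 17  (same call as traced above)
-> return 37

Final answer: 37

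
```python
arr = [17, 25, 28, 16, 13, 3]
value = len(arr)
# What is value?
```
Trace:
  arr=[17, 25, 28, 16, 13, 3]
  arr=[17, 25, 28, 16, 13, 3], value=6

Final answer: 6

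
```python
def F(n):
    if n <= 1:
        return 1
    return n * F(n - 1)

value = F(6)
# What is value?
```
Call trace:
F(n=6)
  F(n=5)
    F(n=4)
      F(n=3)
        F(n=2)
          F(n=1)
          -> return 1
        -> return 2
      -> return 6
    -> return 24
  -> return 120
-> return 720

Final answer: 720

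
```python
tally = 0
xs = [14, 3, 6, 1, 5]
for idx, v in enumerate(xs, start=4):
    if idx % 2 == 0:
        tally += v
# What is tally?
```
Trace:
  tally=0
  tally=14, idx=4, v=14
  tally=14, idx=5, v=3
  tally=20, idx=6, v=6
  tally=20, idx=7, v=1
  tally=25, idx=8, v=5

Final answer: 25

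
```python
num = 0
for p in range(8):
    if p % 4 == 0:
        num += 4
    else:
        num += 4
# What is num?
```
Trace:
  num=0
  num=4, p=0
  num=8, p=1
  num=12, p=2
  num=16, p=3
  num=20, p=4
  num=24, p=5
  num=28, p=6
  num=32, p=7

Final answer: 32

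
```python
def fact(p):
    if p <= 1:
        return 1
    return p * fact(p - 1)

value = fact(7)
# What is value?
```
Call trace:
fact(p=7)
  fact(p=6)
    fact(p=5)
      fact(p=4)
        fact(p=3)
          fact(p=2)
            fact(p=1)
            -> return 1
          -> return 2
        -> return 6
      -> return 24
    -> return 120
  -> return 720
-> return 5040

Final answer: 5040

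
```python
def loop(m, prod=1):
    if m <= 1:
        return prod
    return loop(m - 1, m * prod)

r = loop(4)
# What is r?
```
Call trace:
loop(m=4, prod=1)
  loop(m=3, prod=4)
    loop(m=2, prod=12)
      loop(m=1, prod=24)
      -> return 24
    -> return 24
  -> return 24
-> return 24

Final answer: 24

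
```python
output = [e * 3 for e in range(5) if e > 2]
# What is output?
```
Trace:
  e=0
  e=1
  e=2
  e=3
  e=4
  output=[9, 12]

Final answer: [9, 12]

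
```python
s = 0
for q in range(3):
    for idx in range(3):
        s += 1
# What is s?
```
Trace:
  s=0
  s=1, q=0, idx=0
  s=2, q=0, idx=1
  s=3, q=0, idx=2
  s=4, q=1, idx=0
  s=5, q=1, idx=1
  s=6, q=1, idx=2
  s=7, q=2, idx=0
  s=8, q=2, idx=1
  s=9, q=2, idx=2

Final answer: 9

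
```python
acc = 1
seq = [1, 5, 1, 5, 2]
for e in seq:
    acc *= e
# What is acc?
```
Trace:
  acc=1
  acc=1, e=1
  acc=5, e=5
  acc=5, e=1
  acc=25, e=5
  acc=50, e=2

Final answer: 50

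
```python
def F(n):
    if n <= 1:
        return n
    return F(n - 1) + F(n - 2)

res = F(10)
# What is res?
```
Call trace (a repeated sub-call is expanded the first time; later identical calls just restate its return value):
F(n=10)
  F(n=9)
    F(n=8)
      F(n=7)
        F(n=6)
          F(n=5)
            F(n=4)
              F(n=3)
                F(n=2)
                  F(n=1)
                  -> return 1
                  F(n=0)
                  -> return 0
                -> return 1
                F(n=1)
                -> return 1
              -> return 2
              F(n=2) -> return 1  (same call as traced above)
            -> return 3
            F(n=3) -> return 2  (same call as traced above)
          -> return 5
          F(n=4) -> return 3  (same call as traced above)
        -> return 8
        F(n=5) -> return 5  (same call as traced above)
      -> return 13
      F(n=6) -> return 8  (same call as traced above)
    -> return 21
    F(n=7) -> return 13  (same call as traced above)
  -> return 34
  F(n=8) -> return 21  (same call as traced above)
-> return 55

Final answer: 55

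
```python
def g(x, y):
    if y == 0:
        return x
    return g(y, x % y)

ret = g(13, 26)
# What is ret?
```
Call trace:
g(x=13, y=26)
  g(x=26, y=13)
    g(x=13, y=0)
    -> return 13
  -> return 13
-> return 13

Final answer: 13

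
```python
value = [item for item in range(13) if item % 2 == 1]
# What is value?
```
Trace:
  item=0
  item=1
  item=2
  item=3
  item=4
  item=5
  item=6
  item=7
  item=8
  item=9
  item=10
  item=11
  item=12
  value=[1, 3, 5, 7, 9, 11]

Final answer: [1, 3, 5, 7, 9, 11]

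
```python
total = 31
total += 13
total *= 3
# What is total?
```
Trace:
  total=31
  total=44
  total=132

Final answer: 132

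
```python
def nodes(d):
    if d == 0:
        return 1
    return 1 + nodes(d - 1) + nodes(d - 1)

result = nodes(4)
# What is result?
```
Call trace (a repeated sub-call is expanded the first time; later identical calls just restate its return value):
nodes(d=4)
  nodes(d=3)
    nodes(d=2)
      nodes(d=1)
        nodes(d=0)
        -> return 1
        nodes(d=0)
        -> return 1
      -> return 3
      nodes(d=1) -> return 3  (same call as traced above)
    -> return 7
    nodes(d=2) -> return 7  (same call as traced above)
  -> return 15
  nodes(d=3) -> return 15  (same call as traced above)
-> return 31

Final answer: 31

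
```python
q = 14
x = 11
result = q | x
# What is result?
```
Trace:
  q=14
  q=14, x=11
  q=14, x=11, result=15

Final answer: 15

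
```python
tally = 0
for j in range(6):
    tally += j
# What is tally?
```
Trace:
  tally=0
  tally=0, j=0
  tally=1, j=1
  tally=3, j=2
  tally=6, j=3
  tally=10, j=4
  tally=15, j=5

Final answer: 15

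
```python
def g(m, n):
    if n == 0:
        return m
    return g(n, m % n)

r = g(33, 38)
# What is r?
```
Call trace:
g(m=33, n=38)
  g(m=38, n=33)
    g(m=33, n=5)
      g(m=5, n=3)
        g(m=3, n=2)
          g(m=2, n=1)
            g(m=1, n=0)
            -> return 1
          -> return 1
        -> return 1
      -> return 1
    -> return 1
  -> return 1
-> return 1

Final answer: 1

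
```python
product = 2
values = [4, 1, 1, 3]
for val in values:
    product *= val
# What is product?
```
Trace:
  product=2
  product=8, val=4
  product=8, val=1
  product=8, val=1
  product=24, val=3

Final answer: 24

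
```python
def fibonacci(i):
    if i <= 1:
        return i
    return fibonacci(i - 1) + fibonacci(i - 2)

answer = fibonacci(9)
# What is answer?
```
Call trace (a repeated sub-call is expanded the first time; later identical calls just restate its return value):
fibonacci(i=9)
  fibonacci(i=8)
    fibonacci(i=7)
      fibonacci(i=6)
        fibonacci(i=5)
          fibonacci(i=4)
            fibonacci(i=3)
              fibonacci(i=2)
                fibonacci(i=1)
                -> return 1
                fibonacci(i=0)
                -> return 0
              -> return 1
              fibonacci(i=1)
              -> return 1
            -> return 2
            fibonacci(i=2) -> return 1  (same call as traced above)
          -> return 3
          fibonacci(i=3) -> return 2  (same call as traced above)
        -> return 5
        fibonacci(i=4) -> return 3  (same call as traced above)
      -> return 8
      fibonacci(i=5) -> return 5  (same call as traced above)
    -> return 13
    fibonacci(i=6) -> return 8  (same call as traced above)
  -> return 21
  fibonacci(i=7) -> return 13  (same call as traced above)
-> return 34

Final answer: 34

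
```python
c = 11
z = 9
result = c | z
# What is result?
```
Trace:
  c=11
  c=11, z=9
  c=11, z=9, result=11

Final answer: 11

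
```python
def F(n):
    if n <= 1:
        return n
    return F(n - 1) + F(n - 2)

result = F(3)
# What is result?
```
Call trace:
F(n=3)
  F(n=2)
    F(n=1)
    -> return 1
    F(n=0)
    -> return 0
  -> return 1
  F(n=1)
  -> return 1
-> return 2

Final answer: 2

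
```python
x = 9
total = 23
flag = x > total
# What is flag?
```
Trace:
  x=9
  x=9, total=23
  x=9, total=23, flag=False

Final answer: False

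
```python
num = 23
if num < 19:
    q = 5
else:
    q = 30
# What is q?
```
Trace:
  num=23
  num=23, q=30

Final answer: 30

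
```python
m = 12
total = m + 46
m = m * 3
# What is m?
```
Trace:
  m=12
  m=12, total=58
  m=36, total=58

Final answer: 36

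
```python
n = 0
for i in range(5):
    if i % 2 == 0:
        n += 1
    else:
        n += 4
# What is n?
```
Trace:
  n=0
  n=1, i=0
  n=5, i=1
  n=6, i=2
  n=10, i=3
  n=11, i=4

Final answer: 11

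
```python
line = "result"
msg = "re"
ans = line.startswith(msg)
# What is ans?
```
Trace:
  line='result'
  line='result', msg='re'
  line='result', msg='re', ans=True

Final answer: True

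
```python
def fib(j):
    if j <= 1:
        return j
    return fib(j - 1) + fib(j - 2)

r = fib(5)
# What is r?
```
Call trace (a repeated sub-call is expanded the first time; later identical calls just restate its return value):
fib(j=5)
  fib(j=4)
    fib(j=3)
      fib(j=2)
        fib(j=1)
        -> return 1
        fib(j=0)
        -> return 0
      -> return 1
      fib(j=1)
      -> return 1
    -> return 2
    fib(j=2) -> return 1  (same call as traced above)
  -> return 3
  fib(j=3) -> return 2  (same call as traced above)
-> return 5

Final answer: 5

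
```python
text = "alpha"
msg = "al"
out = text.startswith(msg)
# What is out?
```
Trace:
  text='alpha'
  text='alpha', msg='al'
  text='alpha', msg='al', out=True

Final answer: True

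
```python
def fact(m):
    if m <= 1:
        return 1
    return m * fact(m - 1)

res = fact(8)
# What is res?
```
Call trace:
fact(m=8)
  fact(m=7)
    fact(m=6)
      fact(m=5)
        fact(m=4)
          fact(m=3)
            fact(m=2)
              fact(m=1)
              -> return 1
            -> return 2
          -> return 6
        -> return 24
      -> return 120
    -> return 720
  -> return 5040
-> return 40320

Final answer: 40320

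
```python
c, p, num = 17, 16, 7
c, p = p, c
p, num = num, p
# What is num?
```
Trace:
  c=17, p=16, num=7
  c=16, p=17, num=7
  c=16, p=7, num=17

Final answer: 17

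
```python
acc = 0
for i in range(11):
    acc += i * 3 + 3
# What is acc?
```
Trace:
  acc=0
  acc=3, i=0
  acc=9, i=1
  acc=18, i=2
  acc=30, i=3
  acc=45, i=4
  acc=63, i=5
  acc=84, i=6
  acc=108, i=7
  acc=135, i=8
  acc=165, i=9
  acc=198, i=10

Final answer: 198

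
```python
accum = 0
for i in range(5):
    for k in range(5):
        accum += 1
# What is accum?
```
Trace:
  accum=0
  accum=1, i=0, k=0
  accum=2, i=0, k=1
  accum=3, i=0, k=2
  accum=4, i=0, k=3
  accum=5, i=0, k=4
  accum=6, i=1, k=0
  accum=7, i=1, k=1
  accum=8, i=1, k=2
  accum=9, i=1, k=3
  accum=10, i=1, k=4
  accum=11, i=2, k=0
  accum=12, i=2, k=1
  accum=13, i=2, k=2
  accum=14, i=2, k=3
  accum=15, i=2, k=4
  accum=16, i=3, k=0
  accum=17, i=3, k=1
  accum=18, i=3, k=2
  accum=19, i=3, k=3
  accum=20, i=3, k=4
  accum=21, i=4, k=0
  accum=22, i=4, k=1
  accum=23, i=4, k=2
  accum=24, i=4, k=3
  accum=25, i=4, k=4

Final answer: 25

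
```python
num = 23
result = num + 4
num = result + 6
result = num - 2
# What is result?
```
Trace:
  num=23
  num=23, result=27
  num=33, result=27
  num=33, result=31

Final answer: 31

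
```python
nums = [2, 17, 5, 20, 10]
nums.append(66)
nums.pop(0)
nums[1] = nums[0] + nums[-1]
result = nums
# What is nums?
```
Trace:
  nums=[2, 17, 5, 20, 10]
  nums=[2, 17, 5, 20, 10, 66]
  nums=[17, 5, 20, 10, 66]
  nums=[17, 83, 20, 10, 66]
  nums=[17, 83, 20, 10, 66], result=[17, 83, 20, 10, 66]

Final answer: [17, 83, 20, 10, 66]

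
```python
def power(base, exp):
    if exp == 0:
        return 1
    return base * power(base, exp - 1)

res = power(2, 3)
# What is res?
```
Call trace:
power(base=2, exp=3)
  power(base=2, exp=2)
    power(base=2, exp=1)
      power(base=2, exp=0)
      -> return 1
    -> return 2
  -> return 4
-> return 8

Final answer: 8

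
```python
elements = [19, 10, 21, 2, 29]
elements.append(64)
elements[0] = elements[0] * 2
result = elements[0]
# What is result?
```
Trace:
  elements=[19, 10, 21, 2, 29]
  elements=[19, 10, 21, 2, 29, 64]
  elements=[38, 10, 21, 2, 29, 64]
  elements=[38, 10, 21, 2, 29, 64], result=38

Final answer: 38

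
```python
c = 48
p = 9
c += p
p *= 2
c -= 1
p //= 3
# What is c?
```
Trace:
  c=48
  c=48, p=9
  c=57, p=9
  c=57, p=18
  c=56, p=18
  c=56, p=6

Final answer: 56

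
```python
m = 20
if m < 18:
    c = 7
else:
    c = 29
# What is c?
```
Trace:
  m=20
  m=20, c=29

Final answer: 29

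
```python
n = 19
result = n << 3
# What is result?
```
Trace:
  n=19
  n=19, result=152

Final answer: 152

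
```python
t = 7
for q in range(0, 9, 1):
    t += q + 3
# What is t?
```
Trace:
  t=7
  t=10, q=0
  t=14, q=1
  t=19, q=2
  t=25, q=3
  t=32, q=4
  t=40, q=5
  t=49, q=6
  t=59, q=7
  t=70, q=8

Final answer: 70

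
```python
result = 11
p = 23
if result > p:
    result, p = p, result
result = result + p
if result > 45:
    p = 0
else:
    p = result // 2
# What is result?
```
Trace:
  result=11
  result=11, p=23
  result=11, p=23
  result=34, p=23
  result=34, p=17

Final answer: 34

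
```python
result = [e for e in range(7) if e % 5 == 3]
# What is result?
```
Trace:
  e=0
  e=1
  e=2
  e=3
  e=4
  e=5
  e=6
  result=[3]

Final answer: [3]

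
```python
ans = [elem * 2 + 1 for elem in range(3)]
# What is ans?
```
Trace:
  elem=0
  elem=1
  elem=2
  ans=[1, 3, 5]

Final answer: [1, 3, 5]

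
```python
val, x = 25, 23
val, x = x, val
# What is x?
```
Trace:
  val=25, x=23
  val=23, x=25

Final answer: 25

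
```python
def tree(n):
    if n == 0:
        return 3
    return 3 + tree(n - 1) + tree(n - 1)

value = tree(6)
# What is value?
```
Call trace (a repeated sub-call is expanded the first time; later identical calls just restate its return value):
tree(n=6)
  tree(n=5)
    tree(n=4)
      tree(n=3)
        tree(n=2)
          tree(n=1)
            tree(n=0)
            -> return 3
            tree(n=0)
            -> return 3
          -> return 9
          tree(n=1) -> return 9  (same call as traced above)
        -> return 21
        tree(n=2) -> return 21  (same call as traced above)
      -> return 45
      tree(n=3) -> return 45  (same call as traced above)
    -> return 93
    tree(n=4) -> return 93  (same call as traced above)
  -> return 189
  tree(n=5) -> return 189  (same call as traced above)
-> return 381

Final answer: 381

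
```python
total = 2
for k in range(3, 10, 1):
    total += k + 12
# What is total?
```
Trace:
  total=2
  total=17, k=3
  total=33, k=4
  total=50, k=5
  total=68, k=6
  total=87, k=7
  total=107, k=8
  total=128, k=9

Final answer: 128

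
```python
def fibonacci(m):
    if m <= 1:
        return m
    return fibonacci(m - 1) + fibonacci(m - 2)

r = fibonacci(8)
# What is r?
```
Call trace (a repeated sub-call is expanded the first time; later identical calls just restate its return value):
fibonacci(m=8)
  fibonacci(m=7)
    fibonacci(m=6)
      fibonacci(m=5)
        fibonacci(m=4)
          fibonacci(m=3)
            fibonacci(m=2)
              fibonacci(m=1)
              -> return 1
              fibonacci(m=0)
              -> return 0
            -> return 1
            fibonacci(m=1)
            -> return 1
          -> return 2
          fibonacci(m=2) -> return 1  (same call as traced above)
        -> return 3
        fibonacci(m=3) -> return 2  (same call as traced above)
      -> return 5
      fibonacci(m=4) -> return 3  (same call as traced above)
    -> return 8
    fibonacci(m=5) -> return 5  (same call as traced above)
  -> return 13
  fibonacci(m=6) -> return 8  (same call as traced above)
-> return 21

Final answer: 21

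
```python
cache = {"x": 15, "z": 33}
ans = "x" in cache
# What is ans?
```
Trace:
  cache={'x': 15, 'z': 33}
  cache={'x': 15, 'z': 33}, ans=True

Final answer: True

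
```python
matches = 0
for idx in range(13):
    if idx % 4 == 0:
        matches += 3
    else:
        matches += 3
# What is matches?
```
Trace:
  matches=0
  matches=3, idx=0
  matches=6, idx=1
  matches=9, idx=2
  matches=12, idx=3
  matches=15, idx=4
  matches=18, idx=5
  matches=21, idx=6
  matches=24, idx=7
  matches=27, idx=8
  matches=30, idx=9
  matches=33, idx=10
  matches=36, idx=11
  matches=39, idx=12

Final answer: 39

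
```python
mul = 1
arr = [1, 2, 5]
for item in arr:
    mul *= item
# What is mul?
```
Trace:
  mul=1
  mul=1, item=1
  mul=2, item=2
  mul=10, item=5

Final answer: 10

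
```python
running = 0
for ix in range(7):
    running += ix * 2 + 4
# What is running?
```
Trace:
  running=0
  running=4, ix=0
  running=10, ix=1
  running=18, ix=2
  running=28, ix=3
  running=40, ix=4
  running=54, ix=5
  running=70, ix=6

Final answer: 70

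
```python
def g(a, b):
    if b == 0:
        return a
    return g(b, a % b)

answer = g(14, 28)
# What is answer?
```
Call trace:
g(a=14, b=28)
  g(a=28, b=14)
    g(a=14, b=0)
    -> return 14
  -> return 14
-> return 14

Final answer: 14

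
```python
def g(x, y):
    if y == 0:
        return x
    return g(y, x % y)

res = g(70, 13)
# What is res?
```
Call trace:
g(x=70, y=13)
  g(x=13, y=5)
    g(x=5, y=3)
      g(x=3, y=2)
        g(x=2, y=1)
          g(x=1, y=0)
          -> return 1
        -> return 1
      -> return 1
    -> return 1
  -> return 1
-> return 1

Final answer: 1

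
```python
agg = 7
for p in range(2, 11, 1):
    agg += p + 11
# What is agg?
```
Trace:
  agg=7
  agg=20, p=2
  agg=34, p=3
  agg=49, p=4
  agg=65, p=5
  agg=82, p=6
  agg=100, p=7
  agg=119, p=8
  agg=139, p=9
  agg=160, p=10

Final answer: 160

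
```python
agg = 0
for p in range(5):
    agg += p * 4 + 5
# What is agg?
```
Trace:
  agg=0
  agg=5, p=0
  agg=14, p=1
  agg=27, p=2
  agg=44, p=3
  agg=65, p=4

Final answer: 65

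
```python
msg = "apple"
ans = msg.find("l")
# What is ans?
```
Trace:
  msg='apple'
  msg='apple', ans=3

Final answer: 3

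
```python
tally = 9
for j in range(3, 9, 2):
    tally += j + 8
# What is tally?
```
Trace:
  tally=9
  tally=20, j=3
  tally=33, j=5
  tally=48, j=7

Final answer: 48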